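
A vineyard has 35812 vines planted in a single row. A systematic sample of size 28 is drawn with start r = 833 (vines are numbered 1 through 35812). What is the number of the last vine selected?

k = 35812/28 = 1279
28th selection = r + (28−1)·k = 833 + 27×1279 = 833 + 34533 = 35366

35366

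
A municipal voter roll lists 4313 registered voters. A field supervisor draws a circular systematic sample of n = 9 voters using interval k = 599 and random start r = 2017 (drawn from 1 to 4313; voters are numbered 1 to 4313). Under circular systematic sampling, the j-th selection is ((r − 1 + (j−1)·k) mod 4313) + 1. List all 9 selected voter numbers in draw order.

Selection 1: 2017
Selection 2: 2017 + 599 = 2616
Selection 3: 2616 + 599 = 3215
Selection 4: 3215 + 599 = 3814
Selection 5: 3814 + 599 = 4413 → 4413 − 4313 = 100
Selection 6: 100 + 599 = 699
Selection 7: 699 + 599 = 1298
Selection 8: 1298 + 599 = 1897
Selection 9: 1897 + 599 = 2496

2017, 2616, 3215, 3814, 100, 699, 1298, 1897, 2496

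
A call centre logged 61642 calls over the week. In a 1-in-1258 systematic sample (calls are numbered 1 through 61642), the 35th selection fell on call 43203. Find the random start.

431

k = 1258
r = 43203 − (35−1)×1258 = 43203 − 42772 = 431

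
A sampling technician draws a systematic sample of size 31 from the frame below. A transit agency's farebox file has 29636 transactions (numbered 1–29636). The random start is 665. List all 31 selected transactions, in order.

k = N/n = 29636/31 = 956
transaction 1: 665
transaction 2: 665 + 956 = 1621
transaction 3: 1621 + 956 = 2577
transaction 4: 2577 + 956 = 3533
transaction 5: 3533 + 956 = 4489
transaction 6: 4489 + 956 = 5445
transaction 7: 5445 + 956 = 6401
transaction 8: 6401 + 956 = 7357
transaction 9: 7357 + 956 = 8313
transaction 10: 8313 + 956 = 9269
transaction 11: 9269 + 956 = 10225
transaction 12: 10225 + 956 = 11181
transaction 13: 11181 + 956 = 12137
transaction 14: 12137 + 956 = 13093
transaction 15: 13093 + 956 = 14049
transaction 16: 14049 + 956 = 15005
transaction 17: 15005 + 956 = 15961
transaction 18: 15961 + 956 = 16917
transaction 19: 16917 + 956 = 17873
transaction 20: 17873 + 956 = 18829
transaction 21: 18829 + 956 = 19785
transaction 22: 19785 + 956 = 20741
transaction 23: 20741 + 956 = 21697
transaction 24: 21697 + 956 = 22653
transaction 25: 22653 + 956 = 23609
transaction 26: 23609 + 956 = 24565
transaction 27: 24565 + 956 = 25521
transaction 28: 25521 + 956 = 26477
transaction 29: 26477 + 956 = 27433
transaction 30: 27433 + 956 = 28389
transaction 31: 28389 + 956 = 29345

665, 1621, 2577, 3533, 4489, 5445, 6401, 7357, 8313, 9269, 10225, 11181, 12137, 13093, 14049, 15005, 15961, 16917, 17873, 18829, 19785, 20741, 21697, 22653, 23609, 24565, 25521, 26477, 27433, 28389, 29345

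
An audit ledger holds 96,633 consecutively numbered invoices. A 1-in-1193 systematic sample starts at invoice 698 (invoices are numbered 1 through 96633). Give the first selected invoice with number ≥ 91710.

k = 1193
Steps past start: ⌈(91710 − 698)/1193⌉ = ⌈91012/1193⌉ = 77
Selected invoice: 698 + 77×1193 = 92559

92559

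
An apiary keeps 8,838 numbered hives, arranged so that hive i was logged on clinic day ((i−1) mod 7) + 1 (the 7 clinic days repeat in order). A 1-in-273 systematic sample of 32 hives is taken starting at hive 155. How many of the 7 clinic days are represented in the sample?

1

Consecutive selections differ by k = 273, so their clinic day numbers differ by 273 mod 7 = 0.
gcd(273, 7) = 7, so the sample visits 7/7 = 1 distinct residues mod 7.
Start 155 is clinic day 1; the clinic days hit are 1.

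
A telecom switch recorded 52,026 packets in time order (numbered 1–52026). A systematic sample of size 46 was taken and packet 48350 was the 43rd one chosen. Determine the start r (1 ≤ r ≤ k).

k = 52026/46 = 1131
r = 48350 − (43−1)×1131 = 48350 − 47502 = 848

848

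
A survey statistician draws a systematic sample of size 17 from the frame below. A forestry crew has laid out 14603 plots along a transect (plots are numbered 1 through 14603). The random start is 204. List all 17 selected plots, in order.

204, 1063, 1922, 2781, 3640, 4499, 5358, 6217, 7076, 7935, 8794, 9653, 10512, 11371, 12230, 13089, 13948

k = N/n = 14603/17 = 859
plot 1: 204
plot 2: 204 + 859 = 1063
plot 3: 1063 + 859 = 1922
plot 4: 1922 + 859 = 2781
plot 5: 2781 + 859 = 3640
plot 6: 3640 + 859 = 4499
plot 7: 4499 + 859 = 5358
plot 8: 5358 + 859 = 6217
plot 9: 6217 + 859 = 7076
plot 10: 7076 + 859 = 7935
plot 11: 7935 + 859 = 8794
plot 12: 8794 + 859 = 9653
plot 13: 9653 + 859 = 10512
plot 14: 10512 + 859 = 11371
plot 15: 11371 + 859 = 12230
plot 16: 12230 + 859 = 13089
plot 17: 13089 + 859 = 13948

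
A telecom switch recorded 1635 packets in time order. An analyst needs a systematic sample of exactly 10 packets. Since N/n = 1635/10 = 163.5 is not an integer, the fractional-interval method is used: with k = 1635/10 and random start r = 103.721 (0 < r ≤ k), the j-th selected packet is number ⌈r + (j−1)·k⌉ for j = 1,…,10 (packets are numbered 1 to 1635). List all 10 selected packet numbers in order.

j=1: r + 0k = 103.721 → ⌈·⌉ = 104
j=2: r + 1k = 267.221 → ⌈·⌉ = 268
j=3: r + 2k = 430.721 → ⌈·⌉ = 431
j=4: r + 3k = 594.221 → ⌈·⌉ = 595
j=5: r + 4k = 757.721 → ⌈·⌉ = 758
j=6: r + 5k = 921.221 → ⌈·⌉ = 922
j=7: r + 6k = 1084.721 → ⌈·⌉ = 1085
j=8: r + 7k = 1248.221 → ⌈·⌉ = 1249
j=9: r + 8k = 1411.721 → ⌈·⌉ = 1412
j=10: r + 9k = 1575.221 → ⌈·⌉ = 1576

104, 268, 431, 595, 758, 922, 1085, 1249, 1412, 1576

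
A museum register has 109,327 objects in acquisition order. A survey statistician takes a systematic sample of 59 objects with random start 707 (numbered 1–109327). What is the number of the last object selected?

108181

k = 109327/59 = 1853
59th selection = r + (59−1)·k = 707 + 58×1853 = 707 + 107474 = 108181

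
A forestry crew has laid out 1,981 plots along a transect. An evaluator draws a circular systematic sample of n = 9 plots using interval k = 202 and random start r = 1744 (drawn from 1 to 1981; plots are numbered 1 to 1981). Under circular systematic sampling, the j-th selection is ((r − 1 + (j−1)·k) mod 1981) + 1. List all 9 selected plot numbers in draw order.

Selection 1: 1744
Selection 2: 1744 + 202 = 1946
Selection 3: 1946 + 202 = 2148 → 2148 − 1981 = 167
Selection 4: 167 + 202 = 369
Selection 5: 369 + 202 = 571
Selection 6: 571 + 202 = 773
Selection 7: 773 + 202 = 975
Selection 8: 975 + 202 = 1177
Selection 9: 1177 + 202 = 1379

1744, 1946, 167, 369, 571, 773, 975, 1177, 1379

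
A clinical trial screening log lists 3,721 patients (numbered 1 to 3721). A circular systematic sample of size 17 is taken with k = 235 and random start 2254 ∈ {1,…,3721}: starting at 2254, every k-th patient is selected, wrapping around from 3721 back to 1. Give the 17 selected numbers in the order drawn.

2254, 2489, 2724, 2959, 3194, 3429, 3664, 178, 413, 648, 883, 1118, 1353, 1588, 1823, 2058, 2293

Selection 1: 2254
Selection 2: 2254 + 235 = 2489
Selection 3: 2489 + 235 = 2724
Selection 4: 2724 + 235 = 2959
Selection 5: 2959 + 235 = 3194
Selection 6: 3194 + 235 = 3429
Selection 7: 3429 + 235 = 3664
Selection 8: 3664 + 235 = 3899 → 3899 − 3721 = 178
Selection 9: 178 + 235 = 413
Selection 10: 413 + 235 = 648
Selection 11: 648 + 235 = 883
Selection 12: 883 + 235 = 1118
Selection 13: 1118 + 235 = 1353
Selection 14: 1353 + 235 = 1588
Selection 15: 1588 + 235 = 1823
Selection 16: 1823 + 235 = 2058
Selection 17: 2058 + 235 = 2293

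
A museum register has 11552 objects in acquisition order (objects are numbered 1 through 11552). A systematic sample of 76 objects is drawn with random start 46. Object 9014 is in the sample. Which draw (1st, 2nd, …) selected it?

k = 11552/76 = 152
position = (9014 − 46)/152 + 1 = 8968/152 + 1 = 59 + 1 = 60

60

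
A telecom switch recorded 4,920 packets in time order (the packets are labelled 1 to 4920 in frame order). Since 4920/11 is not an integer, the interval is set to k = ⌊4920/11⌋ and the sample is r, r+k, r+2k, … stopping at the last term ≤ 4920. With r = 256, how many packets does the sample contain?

11

k = ⌊4920/11⌋ = 447
Achieved size = ⌊(4920 − 256)/447⌋ + 1 = ⌊4664/447⌋ + 1 = 10 + 1 = 11
(last selection: 256 + 10×447 = 4726 ≤ 4920; next would be 5173 > 4920)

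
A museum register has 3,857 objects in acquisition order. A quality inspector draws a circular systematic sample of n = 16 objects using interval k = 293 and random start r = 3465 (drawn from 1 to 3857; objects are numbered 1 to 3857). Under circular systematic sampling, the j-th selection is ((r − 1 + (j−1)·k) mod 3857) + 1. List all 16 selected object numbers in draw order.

Selection 1: 3465
Selection 2: 3465 + 293 = 3758
Selection 3: 3758 + 293 = 4051 → 4051 − 3857 = 194
Selection 4: 194 + 293 = 487
Selection 5: 487 + 293 = 780
Selection 6: 780 + 293 = 1073
Selection 7: 1073 + 293 = 1366
Selection 8: 1366 + 293 = 1659
Selection 9: 1659 + 293 = 1952
Selection 10: 1952 + 293 = 2245
Selection 11: 2245 + 293 = 2538
Selection 12: 2538 + 293 = 2831
Selection 13: 2831 + 293 = 3124
Selection 14: 3124 + 293 = 3417
Selection 15: 3417 + 293 = 3710
Selection 16: 3710 + 293 = 4003 → 4003 − 3857 = 146

3465, 3758, 194, 487, 780, 1073, 1366, 1659, 1952, 2245, 2538, 2831, 3124, 3417, 3710, 146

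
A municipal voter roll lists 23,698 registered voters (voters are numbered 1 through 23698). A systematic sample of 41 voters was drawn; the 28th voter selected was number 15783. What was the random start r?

177

k = 23698/41 = 578
r = 15783 − (28−1)×578 = 15783 − 15606 = 177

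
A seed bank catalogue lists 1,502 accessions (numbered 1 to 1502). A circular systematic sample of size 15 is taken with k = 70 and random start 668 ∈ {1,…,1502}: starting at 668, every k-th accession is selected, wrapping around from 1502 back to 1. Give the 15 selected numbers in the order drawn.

Selection 1: 668
Selection 2: 668 + 70 = 738
Selection 3: 738 + 70 = 808
Selection 4: 808 + 70 = 878
Selection 5: 878 + 70 = 948
Selection 6: 948 + 70 = 1018
Selection 7: 1018 + 70 = 1088
Selection 8: 1088 + 70 = 1158
Selection 9: 1158 + 70 = 1228
Selection 10: 1228 + 70 = 1298
Selection 11: 1298 + 70 = 1368
Selection 12: 1368 + 70 = 1438
Selection 13: 1438 + 70 = 1508 → 1508 − 1502 = 6
Selection 14: 6 + 70 = 76
Selection 15: 76 + 70 = 146

668, 738, 808, 878, 948, 1018, 1088, 1158, 1228, 1298, 1368, 1438, 6, 76, 146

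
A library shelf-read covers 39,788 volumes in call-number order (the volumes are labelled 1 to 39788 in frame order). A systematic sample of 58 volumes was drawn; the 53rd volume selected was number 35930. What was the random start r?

k = 39788/58 = 686
r = 35930 − (53−1)×686 = 35930 − 35672 = 258

258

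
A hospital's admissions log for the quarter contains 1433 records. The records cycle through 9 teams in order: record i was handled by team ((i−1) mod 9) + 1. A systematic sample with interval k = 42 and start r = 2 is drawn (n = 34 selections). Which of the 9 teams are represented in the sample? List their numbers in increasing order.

Consecutive selections differ by k = 42, so their team numbers differ by 42 mod 9 = 6.
gcd(42, 9) = 3, so the sample visits 9/3 = 3 distinct residues mod 9.
Start 2 is team 2; the teams hit are 2, 5, 8.

2, 5, 8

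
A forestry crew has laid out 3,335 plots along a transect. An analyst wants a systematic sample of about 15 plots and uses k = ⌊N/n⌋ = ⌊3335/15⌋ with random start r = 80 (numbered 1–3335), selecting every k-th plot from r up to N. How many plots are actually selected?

15

k = ⌊3335/15⌋ = 222
Achieved size = ⌊(3335 − 80)/222⌋ + 1 = ⌊3255/222⌋ + 1 = 14 + 1 = 15
(last selection: 80 + 14×222 = 3188 ≤ 3335; next would be 3410 > 3335)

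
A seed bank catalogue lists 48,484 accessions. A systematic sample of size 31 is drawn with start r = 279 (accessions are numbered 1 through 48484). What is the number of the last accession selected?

47199

k = 48484/31 = 1564
31st selection = r + (31−1)·k = 279 + 30×1564 = 279 + 46920 = 47199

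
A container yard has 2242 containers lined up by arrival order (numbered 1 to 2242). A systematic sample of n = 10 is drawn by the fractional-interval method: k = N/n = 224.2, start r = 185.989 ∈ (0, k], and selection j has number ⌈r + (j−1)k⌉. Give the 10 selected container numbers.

j=1: r + 0k = 185.989 → ⌈·⌉ = 186
j=2: r + 1k = 410.189 → ⌈·⌉ = 411
j=3: r + 2k = 634.389 → ⌈·⌉ = 635
j=4: r + 3k = 858.589 → ⌈·⌉ = 859
j=5: r + 4k = 1082.789 → ⌈·⌉ = 1083
j=6: r + 5k = 1306.989 → ⌈·⌉ = 1307
j=7: r + 6k = 1531.189 → ⌈·⌉ = 1532
j=8: r + 7k = 1755.389 → ⌈·⌉ = 1756
j=9: r + 8k = 1979.589 → ⌈·⌉ = 1980
j=10: r + 9k = 2203.789 → ⌈·⌉ = 2204

186, 411, 635, 859, 1083, 1307, 1532, 1756, 1980, 2204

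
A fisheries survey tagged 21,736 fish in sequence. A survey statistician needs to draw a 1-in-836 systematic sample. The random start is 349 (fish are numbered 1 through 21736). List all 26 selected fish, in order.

349, 1185, 2021, 2857, 3693, 4529, 5365, 6201, 7037, 7873, 8709, 9545, 10381, 11217, 12053, 12889, 13725, 14561, 15397, 16233, 17069, 17905, 18741, 19577, 20413, 21249

fish 1: 349
fish 2: 349 + 836 = 1185
fish 3: 1185 + 836 = 2021
fish 4: 2021 + 836 = 2857
fish 5: 2857 + 836 = 3693
fish 6: 3693 + 836 = 4529
fish 7: 4529 + 836 = 5365
fish 8: 5365 + 836 = 6201
fish 9: 6201 + 836 = 7037
fish 10: 7037 + 836 = 7873
fish 11: 7873 + 836 = 8709
fish 12: 8709 + 836 = 9545
fish 13: 9545 + 836 = 10381
fish 14: 10381 + 836 = 11217
fish 15: 11217 + 836 = 12053
fish 16: 12053 + 836 = 12889
fish 17: 12889 + 836 = 13725
fish 18: 13725 + 836 = 14561
fish 19: 14561 + 836 = 15397
fish 20: 15397 + 836 = 16233
fish 21: 16233 + 836 = 17069
fish 22: 17069 + 836 = 17905
fish 23: 17905 + 836 = 18741
fish 24: 18741 + 836 = 19577
fish 25: 19577 + 836 = 20413
fish 26: 20413 + 836 = 21249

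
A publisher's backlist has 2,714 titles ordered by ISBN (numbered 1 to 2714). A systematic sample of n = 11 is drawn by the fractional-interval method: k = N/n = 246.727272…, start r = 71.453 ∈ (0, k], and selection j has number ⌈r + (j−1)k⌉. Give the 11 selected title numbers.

j=1: r + 0k = 71.453 → ⌈·⌉ = 72
j=2: r + 1k = 318.180272… → ⌈·⌉ = 319
j=3: r + 2k = 564.907545… → ⌈·⌉ = 565
j=4: r + 3k = 811.634818… → ⌈·⌉ = 812
j=5: r + 4k = 1058.362090… → ⌈·⌉ = 1059
j=6: r + 5k = 1305.089363… → ⌈·⌉ = 1306
j=7: r + 6k = 1551.816636… → ⌈·⌉ = 1552
j=8: r + 7k = 1798.543909… → ⌈·⌉ = 1799
j=9: r + 8k = 2045.271181… → ⌈·⌉ = 2046
j=10: r + 9k = 2291.998454… → ⌈·⌉ = 2292
j=11: r + 10k = 2538.725727… → ⌈·⌉ = 2539

72, 319, 565, 812, 1059, 1306, 1552, 1799, 2046, 2292, 2539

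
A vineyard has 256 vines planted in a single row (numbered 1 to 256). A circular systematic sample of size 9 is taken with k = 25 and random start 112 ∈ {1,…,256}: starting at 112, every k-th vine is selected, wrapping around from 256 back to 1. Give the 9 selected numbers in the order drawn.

112, 137, 162, 187, 212, 237, 6, 31, 56

Selection 1: 112
Selection 2: 112 + 25 = 137
Selection 3: 137 + 25 = 162
Selection 4: 162 + 25 = 187
Selection 5: 187 + 25 = 212
Selection 6: 212 + 25 = 237
Selection 7: 237 + 25 = 262 → 262 − 256 = 6
Selection 8: 6 + 25 = 31
Selection 9: 31 + 25 = 56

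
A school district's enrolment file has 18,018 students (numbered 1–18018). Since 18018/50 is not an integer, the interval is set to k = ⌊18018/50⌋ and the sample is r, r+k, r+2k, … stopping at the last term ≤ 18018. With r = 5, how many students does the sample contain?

51

k = ⌊18018/50⌋ = 360
Achieved size = ⌊(18018 − 5)/360⌋ + 1 = ⌊18013/360⌋ + 1 = 50 + 1 = 51
(last selection: 5 + 50×360 = 18005 ≤ 18018; next would be 18365 > 18018)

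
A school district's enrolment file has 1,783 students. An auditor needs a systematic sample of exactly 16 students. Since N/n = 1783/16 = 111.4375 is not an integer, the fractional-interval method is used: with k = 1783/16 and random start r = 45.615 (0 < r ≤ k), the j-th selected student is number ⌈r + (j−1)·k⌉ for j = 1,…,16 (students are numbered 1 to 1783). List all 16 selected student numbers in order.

46, 158, 269, 380, 492, 603, 715, 826, 938, 1049, 1160, 1272, 1383, 1495, 1606, 1718

j=1: r + 0k = 45.615 → ⌈·⌉ = 46
j=2: r + 1k = 157.0525 → ⌈·⌉ = 158
j=3: r + 2k = 268.49 → ⌈·⌉ = 269
j=4: r + 3k = 379.9275 → ⌈·⌉ = 380
j=5: r + 4k = 491.365 → ⌈·⌉ = 492
j=6: r + 5k = 602.8025 → ⌈·⌉ = 603
j=7: r + 6k = 714.24 → ⌈·⌉ = 715
j=8: r + 7k = 825.6775 → ⌈·⌉ = 826
j=9: r + 8k = 937.115 → ⌈·⌉ = 938
j=10: r + 9k = 1048.5525 → ⌈·⌉ = 1049
j=11: r + 10k = 1159.99 → ⌈·⌉ = 1160
j=12: r + 11k = 1271.4275 → ⌈·⌉ = 1272
j=13: r + 12k = 1382.865 → ⌈·⌉ = 1383
j=14: r + 13k = 1494.3025 → ⌈·⌉ = 1495
j=15: r + 14k = 1605.74 → ⌈·⌉ = 1606
j=16: r + 15k = 1717.1775 → ⌈·⌉ = 1718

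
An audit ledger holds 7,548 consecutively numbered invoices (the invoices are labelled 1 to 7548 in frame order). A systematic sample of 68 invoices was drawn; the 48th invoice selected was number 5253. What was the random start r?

k = 7548/68 = 111
r = 5253 − (48−1)×111 = 5253 − 5217 = 36

36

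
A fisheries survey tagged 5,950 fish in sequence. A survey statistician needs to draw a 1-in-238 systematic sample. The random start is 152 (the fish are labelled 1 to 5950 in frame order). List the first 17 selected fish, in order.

152, 390, 628, 866, 1104, 1342, 1580, 1818, 2056, 2294, 2532, 2770, 3008, 3246, 3484, 3722, 3960

fish 1: 152
fish 2: 152 + 238 = 390
fish 3: 390 + 238 = 628
fish 4: 628 + 238 = 866
fish 5: 866 + 238 = 1104
fish 6: 1104 + 238 = 1342
fish 7: 1342 + 238 = 1580
fish 8: 1580 + 238 = 1818
fish 9: 1818 + 238 = 2056
fish 10: 2056 + 238 = 2294
fish 11: 2294 + 238 = 2532
fish 12: 2532 + 238 = 2770
fish 13: 2770 + 238 = 3008
fish 14: 3008 + 238 = 3246
fish 15: 3246 + 238 = 3484
fish 16: 3484 + 238 = 3722
fish 17: 3722 + 238 = 3960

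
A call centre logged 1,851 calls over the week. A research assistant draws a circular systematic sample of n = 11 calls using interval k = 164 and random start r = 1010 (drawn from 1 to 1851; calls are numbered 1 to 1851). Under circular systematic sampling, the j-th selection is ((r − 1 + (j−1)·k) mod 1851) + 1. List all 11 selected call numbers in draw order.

Selection 1: 1010
Selection 2: 1010 + 164 = 1174
Selection 3: 1174 + 164 = 1338
Selection 4: 1338 + 164 = 1502
Selection 5: 1502 + 164 = 1666
Selection 6: 1666 + 164 = 1830
Selection 7: 1830 + 164 = 1994 → 1994 − 1851 = 143
Selection 8: 143 + 164 = 307
Selection 9: 307 + 164 = 471
Selection 10: 471 + 164 = 635
Selection 11: 635 + 164 = 799

1010, 1174, 1338, 1502, 1666, 1830, 143, 307, 471, 635, 799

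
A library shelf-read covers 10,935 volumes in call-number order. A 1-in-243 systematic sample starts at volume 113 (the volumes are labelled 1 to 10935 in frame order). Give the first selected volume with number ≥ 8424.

8618

k = 243
Steps past start: ⌈(8424 − 113)/243⌉ = ⌈8311/243⌉ = 35
Selected volume: 113 + 35×243 = 8618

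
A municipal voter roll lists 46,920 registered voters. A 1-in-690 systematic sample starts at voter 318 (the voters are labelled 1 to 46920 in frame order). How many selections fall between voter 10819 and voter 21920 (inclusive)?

k = 690
First selection ≥ 10819: 318 + ⌈(10819−318)/690⌉·690 = 318 + 16×690 = 11358
Last selection ≤ 21920: 318 + ⌊(21920−318)/690⌋·690 = 318 + 31×690 = 21708
Count = 31 − 16 + 1 = 16

16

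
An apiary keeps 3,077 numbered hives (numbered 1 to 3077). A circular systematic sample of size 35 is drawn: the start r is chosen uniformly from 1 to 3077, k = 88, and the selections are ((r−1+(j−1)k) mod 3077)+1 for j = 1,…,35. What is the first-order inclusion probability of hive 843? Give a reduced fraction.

35/3077

For each position j, as r ranges over 1…3077 the j-th selection hits every hive exactly once, so hive 843 is selected for exactly 35 of the 3077 starts.
Inclusion probability = 35/3077.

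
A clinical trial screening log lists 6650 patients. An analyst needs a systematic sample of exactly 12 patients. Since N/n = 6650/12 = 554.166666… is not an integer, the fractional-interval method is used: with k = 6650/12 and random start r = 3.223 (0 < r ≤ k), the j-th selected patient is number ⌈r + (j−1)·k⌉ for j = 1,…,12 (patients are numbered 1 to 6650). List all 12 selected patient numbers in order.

j=1: r + 0k = 3.223 → ⌈·⌉ = 4
j=2: r + 1k = 557.389666… → ⌈·⌉ = 558
j=3: r + 2k = 1111.556333… → ⌈·⌉ = 1112
j=4: r + 3k = 1665.723 → ⌈·⌉ = 1666
j=5: r + 4k = 2219.889666… → ⌈·⌉ = 2220
j=6: r + 5k = 2774.056333… → ⌈·⌉ = 2775
j=7: r + 6k = 3328.223 → ⌈·⌉ = 3329
j=8: r + 7k = 3882.389666… → ⌈·⌉ = 3883
j=9: r + 8k = 4436.556333… → ⌈·⌉ = 4437
j=10: r + 9k = 4990.723 → ⌈·⌉ = 4991
j=11: r + 10k = 5544.889666… → ⌈·⌉ = 5545
j=12: r + 11k = 6099.056333… → ⌈·⌉ = 6100

4, 558, 1112, 1666, 2220, 2775, 3329, 3883, 4437, 4991, 5545, 6100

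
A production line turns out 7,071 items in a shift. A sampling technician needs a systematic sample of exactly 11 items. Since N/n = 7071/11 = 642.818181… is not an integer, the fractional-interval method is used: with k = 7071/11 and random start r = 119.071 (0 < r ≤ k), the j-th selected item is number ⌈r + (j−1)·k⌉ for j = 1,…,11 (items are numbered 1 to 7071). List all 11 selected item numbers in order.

120, 762, 1405, 2048, 2691, 3334, 3976, 4619, 5262, 5905, 6548

j=1: r + 0k = 119.071 → ⌈·⌉ = 120
j=2: r + 1k = 761.889181… → ⌈·⌉ = 762
j=3: r + 2k = 1404.707363… → ⌈·⌉ = 1405
j=4: r + 3k = 2047.525545… → ⌈·⌉ = 2048
j=5: r + 4k = 2690.343727… → ⌈·⌉ = 2691
j=6: r + 5k = 3333.161909… → ⌈·⌉ = 3334
j=7: r + 6k = 3975.980090… → ⌈·⌉ = 3976
j=8: r + 7k = 4618.798272… → ⌈·⌉ = 4619
j=9: r + 8k = 5261.616454… → ⌈·⌉ = 5262
j=10: r + 9k = 5904.434636… → ⌈·⌉ = 5905
j=11: r + 10k = 6547.252818… → ⌈·⌉ = 6548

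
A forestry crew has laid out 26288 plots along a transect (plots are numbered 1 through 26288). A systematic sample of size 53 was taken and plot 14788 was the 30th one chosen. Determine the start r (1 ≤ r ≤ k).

k = 26288/53 = 496
r = 14788 − (30−1)×496 = 14788 − 14384 = 404

404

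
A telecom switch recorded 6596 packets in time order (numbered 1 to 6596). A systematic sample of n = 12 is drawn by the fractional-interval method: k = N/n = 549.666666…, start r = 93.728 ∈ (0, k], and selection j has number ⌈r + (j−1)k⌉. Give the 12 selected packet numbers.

j=1: r + 0k = 93.728 → ⌈·⌉ = 94
j=2: r + 1k = 643.394666… → ⌈·⌉ = 644
j=3: r + 2k = 1193.061333… → ⌈·⌉ = 1194
j=4: r + 3k = 1742.728 → ⌈·⌉ = 1743
j=5: r + 4k = 2292.394666… → ⌈·⌉ = 2293
j=6: r + 5k = 2842.061333… → ⌈·⌉ = 2843
j=7: r + 6k = 3391.728 → ⌈·⌉ = 3392
j=8: r + 7k = 3941.394666… → ⌈·⌉ = 3942
j=9: r + 8k = 4491.061333… → ⌈·⌉ = 4492
j=10: r + 9k = 5040.728 → ⌈·⌉ = 5041
j=11: r + 10k = 5590.394666… → ⌈·⌉ = 5591
j=12: r + 11k = 6140.061333… → ⌈·⌉ = 6141

94, 644, 1194, 1743, 2293, 2843, 3392, 3942, 4492, 5041, 5591, 6141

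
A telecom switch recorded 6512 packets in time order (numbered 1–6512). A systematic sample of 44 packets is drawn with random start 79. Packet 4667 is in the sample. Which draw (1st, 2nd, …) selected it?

32

k = 6512/44 = 148
position = (4667 − 79)/148 + 1 = 4588/148 + 1 = 31 + 1 = 32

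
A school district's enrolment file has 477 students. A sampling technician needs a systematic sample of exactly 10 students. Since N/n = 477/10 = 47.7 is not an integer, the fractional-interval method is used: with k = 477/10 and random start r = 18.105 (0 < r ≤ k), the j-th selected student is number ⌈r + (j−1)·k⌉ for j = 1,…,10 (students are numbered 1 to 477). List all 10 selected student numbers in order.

j=1: r + 0k = 18.105 → ⌈·⌉ = 19
j=2: r + 1k = 65.805 → ⌈·⌉ = 66
j=3: r + 2k = 113.505 → ⌈·⌉ = 114
j=4: r + 3k = 161.205 → ⌈·⌉ = 162
j=5: r + 4k = 208.905 → ⌈·⌉ = 209
j=6: r + 5k = 256.605 → ⌈·⌉ = 257
j=7: r + 6k = 304.305 → ⌈·⌉ = 305
j=8: r + 7k = 352.005 → ⌈·⌉ = 353
j=9: r + 8k = 399.705 → ⌈·⌉ = 400
j=10: r + 9k = 447.405 → ⌈·⌉ = 448

19, 66, 114, 162, 209, 257, 305, 353, 400, 448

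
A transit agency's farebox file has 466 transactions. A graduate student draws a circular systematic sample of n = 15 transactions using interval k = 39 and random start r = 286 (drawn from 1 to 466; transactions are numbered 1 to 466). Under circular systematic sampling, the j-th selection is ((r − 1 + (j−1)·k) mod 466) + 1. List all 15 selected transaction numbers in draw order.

Selection 1: 286
Selection 2: 286 + 39 = 325
Selection 3: 325 + 39 = 364
Selection 4: 364 + 39 = 403
Selection 5: 403 + 39 = 442
Selection 6: 442 + 39 = 481 → 481 − 466 = 15
Selection 7: 15 + 39 = 54
Selection 8: 54 + 39 = 93
Selection 9: 93 + 39 = 132
Selection 10: 132 + 39 = 171
Selection 11: 171 + 39 = 210
Selection 12: 210 + 39 = 249
Selection 13: 249 + 39 = 288
Selection 14: 288 + 39 = 327
Selection 15: 327 + 39 = 366

286, 325, 364, 403, 442, 15, 54, 93, 132, 171, 210, 249, 288, 327, 366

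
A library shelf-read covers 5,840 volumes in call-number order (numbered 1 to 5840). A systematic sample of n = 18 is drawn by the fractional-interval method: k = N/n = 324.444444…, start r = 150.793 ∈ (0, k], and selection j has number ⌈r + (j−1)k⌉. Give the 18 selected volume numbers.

151, 476, 800, 1125, 1449, 1774, 2098, 2422, 2747, 3071, 3396, 3720, 4045, 4369, 4694, 5018, 5342, 5667

j=1: r + 0k = 150.793 → ⌈·⌉ = 151
j=2: r + 1k = 475.237444… → ⌈·⌉ = 476
j=3: r + 2k = 799.681888… → ⌈·⌉ = 800
j=4: r + 3k = 1124.126333… → ⌈·⌉ = 1125
j=5: r + 4k = 1448.570777… → ⌈·⌉ = 1449
j=6: r + 5k = 1773.015222… → ⌈·⌉ = 1774
j=7: r + 6k = 2097.459666… → ⌈·⌉ = 2098
j=8: r + 7k = 2421.904111… → ⌈·⌉ = 2422
j=9: r + 8k = 2746.348555… → ⌈·⌉ = 2747
j=10: r + 9k = 3070.793 → ⌈·⌉ = 3071
j=11: r + 10k = 3395.237444… → ⌈·⌉ = 3396
j=12: r + 11k = 3719.681888… → ⌈·⌉ = 3720
j=13: r + 12k = 4044.126333… → ⌈·⌉ = 4045
j=14: r + 13k = 4368.570777… → ⌈·⌉ = 4369
j=15: r + 14k = 4693.015222… → ⌈·⌉ = 4694
j=16: r + 15k = 5017.459666… → ⌈·⌉ = 5018
j=17: r + 16k = 5341.904111… → ⌈·⌉ = 5342
j=18: r + 17k = 5666.348555… → ⌈·⌉ = 5667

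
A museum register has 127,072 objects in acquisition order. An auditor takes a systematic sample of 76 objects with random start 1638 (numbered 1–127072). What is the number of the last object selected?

127038

k = 127072/76 = 1672
76th selection = r + (76−1)·k = 1638 + 75×1672 = 1638 + 125400 = 127038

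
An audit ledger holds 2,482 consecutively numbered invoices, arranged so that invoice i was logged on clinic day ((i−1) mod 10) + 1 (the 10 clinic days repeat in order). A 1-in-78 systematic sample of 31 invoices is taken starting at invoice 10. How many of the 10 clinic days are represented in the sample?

5

Consecutive selections differ by k = 78, so their clinic day numbers differ by 78 mod 10 = 8.
gcd(78, 10) = 2, so the sample visits 10/2 = 5 distinct residues mod 10.
Start 10 is clinic day 10; the clinic days hit are 2, 4, 6, 8, 10.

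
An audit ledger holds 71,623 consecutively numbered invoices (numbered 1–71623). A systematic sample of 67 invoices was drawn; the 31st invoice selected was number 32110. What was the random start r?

k = 71623/67 = 1069
r = 32110 − (31−1)×1069 = 32110 − 32070 = 40

40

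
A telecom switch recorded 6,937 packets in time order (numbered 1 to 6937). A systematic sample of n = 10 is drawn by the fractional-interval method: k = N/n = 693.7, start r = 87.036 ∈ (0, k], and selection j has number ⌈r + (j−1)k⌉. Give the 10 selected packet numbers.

j=1: r + 0k = 87.036 → ⌈·⌉ = 88
j=2: r + 1k = 780.736 → ⌈·⌉ = 781
j=3: r + 2k = 1474.436 → ⌈·⌉ = 1475
j=4: r + 3k = 2168.136 → ⌈·⌉ = 2169
j=5: r + 4k = 2861.836 → ⌈·⌉ = 2862
j=6: r + 5k = 3555.536 → ⌈·⌉ = 3556
j=7: r + 6k = 4249.236 → ⌈·⌉ = 4250
j=8: r + 7k = 4942.936 → ⌈·⌉ = 4943
j=9: r + 8k = 5636.636 → ⌈·⌉ = 5637
j=10: r + 9k = 6330.336 → ⌈·⌉ = 6331

88, 781, 1475, 2169, 2862, 3556, 4250, 4943, 5637, 6331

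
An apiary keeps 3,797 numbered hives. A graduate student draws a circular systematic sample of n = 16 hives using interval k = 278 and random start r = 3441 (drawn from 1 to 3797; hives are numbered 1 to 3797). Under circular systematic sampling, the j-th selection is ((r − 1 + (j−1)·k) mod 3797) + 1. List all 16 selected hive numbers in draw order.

3441, 3719, 200, 478, 756, 1034, 1312, 1590, 1868, 2146, 2424, 2702, 2980, 3258, 3536, 17

Selection 1: 3441
Selection 2: 3441 + 278 = 3719
Selection 3: 3719 + 278 = 3997 → 3997 − 3797 = 200
Selection 4: 200 + 278 = 478
Selection 5: 478 + 278 = 756
Selection 6: 756 + 278 = 1034
Selection 7: 1034 + 278 = 1312
Selection 8: 1312 + 278 = 1590
Selection 9: 1590 + 278 = 1868
Selection 10: 1868 + 278 = 2146
Selection 11: 2146 + 278 = 2424
Selection 12: 2424 + 278 = 2702
Selection 13: 2702 + 278 = 2980
Selection 14: 2980 + 278 = 3258
Selection 15: 3258 + 278 = 3536
Selection 16: 3536 + 278 = 3814 → 3814 − 3797 = 17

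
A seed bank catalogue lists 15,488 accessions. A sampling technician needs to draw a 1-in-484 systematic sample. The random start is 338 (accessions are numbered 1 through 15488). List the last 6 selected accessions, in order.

27th selection = 338 + 26×484 = 12922
28th: 12922 + 484 = 13406
29th: 13406 + 484 = 13890
30th: 13890 + 484 = 14374
31st: 14374 + 484 = 14858
32nd: 14858 + 484 = 15342

12922, 13406, 13890, 14374, 14858, 15342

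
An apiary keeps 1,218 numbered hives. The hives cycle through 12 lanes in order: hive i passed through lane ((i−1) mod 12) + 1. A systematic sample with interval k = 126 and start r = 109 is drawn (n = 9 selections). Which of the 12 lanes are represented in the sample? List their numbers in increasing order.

1, 7

Consecutive selections differ by k = 126, so their lane numbers differ by 126 mod 12 = 6.
gcd(126, 12) = 6, so the sample visits 12/6 = 2 distinct residues mod 12.
Start 109 is lane 1; the lanes hit are 1, 7.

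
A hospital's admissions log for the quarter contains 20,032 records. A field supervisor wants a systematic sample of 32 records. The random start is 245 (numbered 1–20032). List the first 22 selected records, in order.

k = N/n = 20032/32 = 626
record 1: 245
record 2: 245 + 626 = 871
record 3: 871 + 626 = 1497
record 4: 1497 + 626 = 2123
record 5: 2123 + 626 = 2749
record 6: 2749 + 626 = 3375
record 7: 3375 + 626 = 4001
record 8: 4001 + 626 = 4627
record 9: 4627 + 626 = 5253
record 10: 5253 + 626 = 5879
record 11: 5879 + 626 = 6505
record 12: 6505 + 626 = 7131
record 13: 7131 + 626 = 7757
record 14: 7757 + 626 = 8383
record 15: 8383 + 626 = 9009
record 16: 9009 + 626 = 9635
record 17: 9635 + 626 = 10261
record 18: 10261 + 626 = 10887
record 19: 10887 + 626 = 11513
record 20: 11513 + 626 = 12139
record 21: 12139 + 626 = 12765
record 22: 12765 + 626 = 13391

245, 871, 1497, 2123, 2749, 3375, 4001, 4627, 5253, 5879, 6505, 7131, 7757, 8383, 9009, 9635, 10261, 10887, 11513, 12139, 12765, 13391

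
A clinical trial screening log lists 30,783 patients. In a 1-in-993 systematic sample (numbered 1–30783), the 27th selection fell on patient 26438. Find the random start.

k = 993
r = 26438 − (27−1)×993 = 26438 − 25818 = 620

620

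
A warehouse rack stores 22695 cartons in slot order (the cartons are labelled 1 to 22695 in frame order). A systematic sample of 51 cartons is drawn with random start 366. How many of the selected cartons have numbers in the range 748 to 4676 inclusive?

9

k = 22695/51 = 445
First selection ≥ 748: 366 + ⌈(748−366)/445⌉·445 = 366 + 1×445 = 811
Last selection ≤ 4676: 366 + ⌊(4676−366)/445⌋·445 = 366 + 9×445 = 4371
Count = 9 − 1 + 1 = 9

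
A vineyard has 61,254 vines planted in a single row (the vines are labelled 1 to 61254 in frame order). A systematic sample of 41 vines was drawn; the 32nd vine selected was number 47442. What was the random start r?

k = 61254/41 = 1494
r = 47442 − (32−1)×1494 = 47442 − 46314 = 1128

1128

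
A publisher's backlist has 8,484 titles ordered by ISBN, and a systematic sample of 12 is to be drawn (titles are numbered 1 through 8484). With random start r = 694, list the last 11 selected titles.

1401, 2108, 2815, 3522, 4229, 4936, 5643, 6350, 7057, 7764, 8471

k = N/n = 8484/12 = 707
2nd selection = 694 + 1×707 = 1401
3rd: 1401 + 707 = 2108
4th: 2108 + 707 = 2815
5th: 2815 + 707 = 3522
6th: 3522 + 707 = 4229
7th: 4229 + 707 = 4936
8th: 4936 + 707 = 5643
9th: 5643 + 707 = 6350
10th: 6350 + 707 = 7057
11th: 7057 + 707 = 7764
12th: 7764 + 707 = 8471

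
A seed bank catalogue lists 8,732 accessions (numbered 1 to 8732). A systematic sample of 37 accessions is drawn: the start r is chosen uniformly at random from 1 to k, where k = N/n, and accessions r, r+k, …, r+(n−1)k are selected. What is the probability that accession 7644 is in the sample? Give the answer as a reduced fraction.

k = 8732/37 = 236.
Accession 7644 is selected iff r ≡ 7644 (mod 236); exactly one such r in {1,…,236}.
Inclusion probability = 1/236.

1/236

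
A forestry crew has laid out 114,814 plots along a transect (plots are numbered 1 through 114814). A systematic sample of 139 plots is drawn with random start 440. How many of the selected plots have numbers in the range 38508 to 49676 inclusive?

k = 114814/139 = 826
First selection ≥ 38508: 440 + ⌈(38508−440)/826⌉·826 = 440 + 47×826 = 39262
Last selection ≤ 49676: 440 + ⌊(49676−440)/826⌋·826 = 440 + 59×826 = 49174
Count = 59 − 47 + 1 = 13

13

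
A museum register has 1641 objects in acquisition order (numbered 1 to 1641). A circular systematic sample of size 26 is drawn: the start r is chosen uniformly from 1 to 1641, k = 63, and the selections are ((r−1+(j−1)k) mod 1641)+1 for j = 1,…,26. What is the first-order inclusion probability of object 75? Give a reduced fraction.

26/1641

For each position j, as r ranges over 1…1641 the j-th selection hits every object exactly once, so object 75 is selected for exactly 26 of the 1641 starts.
Inclusion probability = 26/1641.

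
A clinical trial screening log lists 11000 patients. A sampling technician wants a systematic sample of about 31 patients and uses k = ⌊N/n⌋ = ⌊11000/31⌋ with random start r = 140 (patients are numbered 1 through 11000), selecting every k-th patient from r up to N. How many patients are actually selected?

31

k = ⌊11000/31⌋ = 354
Achieved size = ⌊(11000 − 140)/354⌋ + 1 = ⌊10860/354⌋ + 1 = 30 + 1 = 31
(last selection: 140 + 30×354 = 10760 ≤ 11000; next would be 11114 > 11000)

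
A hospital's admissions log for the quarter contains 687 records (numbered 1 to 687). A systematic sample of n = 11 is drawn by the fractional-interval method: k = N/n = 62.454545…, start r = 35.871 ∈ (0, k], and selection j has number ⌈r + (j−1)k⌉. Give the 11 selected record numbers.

36, 99, 161, 224, 286, 349, 411, 474, 536, 598, 661

j=1: r + 0k = 35.871 → ⌈·⌉ = 36
j=2: r + 1k = 98.325545… → ⌈·⌉ = 99
j=3: r + 2k = 160.780090… → ⌈·⌉ = 161
j=4: r + 3k = 223.234636… → ⌈·⌉ = 224
j=5: r + 4k = 285.689181… → ⌈·⌉ = 286
j=6: r + 5k = 348.143727… → ⌈·⌉ = 349
j=7: r + 6k = 410.598272… → ⌈·⌉ = 411
j=8: r + 7k = 473.052818… → ⌈·⌉ = 474
j=9: r + 8k = 535.507363… → ⌈·⌉ = 536
j=10: r + 9k = 597.961909… → ⌈·⌉ = 598
j=11: r + 10k = 660.416454… → ⌈·⌉ = 661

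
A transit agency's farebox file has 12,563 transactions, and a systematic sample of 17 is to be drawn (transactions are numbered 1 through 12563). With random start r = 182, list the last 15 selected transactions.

k = N/n = 12563/17 = 739
3rd selection = 182 + 2×739 = 1660
4th: 1660 + 739 = 2399
5th: 2399 + 739 = 3138
6th: 3138 + 739 = 3877
7th: 3877 + 739 = 4616
8th: 4616 + 739 = 5355
9th: 5355 + 739 = 6094
10th: 6094 + 739 = 6833
11th: 6833 + 739 = 7572
12th: 7572 + 739 = 8311
13th: 8311 + 739 = 9050
14th: 9050 + 739 = 9789
15th: 9789 + 739 = 10528
16th: 10528 + 739 = 11267
17th: 11267 + 739 = 12006

1660, 2399, 3138, 3877, 4616, 5355, 6094, 6833, 7572, 8311, 9050, 9789, 10528, 11267, 12006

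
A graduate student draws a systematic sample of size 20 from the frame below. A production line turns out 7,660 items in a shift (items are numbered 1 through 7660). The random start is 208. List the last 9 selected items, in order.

k = N/n = 7660/20 = 383
12th selection = 208 + 11×383 = 4421
13th: 4421 + 383 = 4804
14th: 4804 + 383 = 5187
15th: 5187 + 383 = 5570
16th: 5570 + 383 = 5953
17th: 5953 + 383 = 6336
18th: 6336 + 383 = 6719
19th: 6719 + 383 = 7102
20th: 7102 + 383 = 7485

4421, 4804, 5187, 5570, 5953, 6336, 6719, 7102, 7485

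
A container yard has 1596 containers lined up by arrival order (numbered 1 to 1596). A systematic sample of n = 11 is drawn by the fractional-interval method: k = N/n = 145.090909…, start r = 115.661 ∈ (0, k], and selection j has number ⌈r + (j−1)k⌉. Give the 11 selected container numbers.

j=1: r + 0k = 115.661 → ⌈·⌉ = 116
j=2: r + 1k = 260.751909… → ⌈·⌉ = 261
j=3: r + 2k = 405.842818… → ⌈·⌉ = 406
j=4: r + 3k = 550.933727… → ⌈·⌉ = 551
j=5: r + 4k = 696.024636… → ⌈·⌉ = 697
j=6: r + 5k = 841.115545… → ⌈·⌉ = 842
j=7: r + 6k = 986.206454… → ⌈·⌉ = 987
j=8: r + 7k = 1131.297363… → ⌈·⌉ = 1132
j=9: r + 8k = 1276.388272… → ⌈·⌉ = 1277
j=10: r + 9k = 1421.479181… → ⌈·⌉ = 1422
j=11: r + 10k = 1566.570090… → ⌈·⌉ = 1567

116, 261, 406, 551, 697, 842, 987, 1132, 1277, 1422, 1567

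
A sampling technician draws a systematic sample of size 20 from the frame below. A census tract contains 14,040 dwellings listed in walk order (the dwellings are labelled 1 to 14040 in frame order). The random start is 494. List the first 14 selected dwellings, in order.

k = N/n = 14040/20 = 702
dwelling 1: 494
dwelling 2: 494 + 702 = 1196
dwelling 3: 1196 + 702 = 1898
dwelling 4: 1898 + 702 = 2600
dwelling 5: 2600 + 702 = 3302
dwelling 6: 3302 + 702 = 4004
dwelling 7: 4004 + 702 = 4706
dwelling 8: 4706 + 702 = 5408
dwelling 9: 5408 + 702 = 6110
dwelling 10: 6110 + 702 = 6812
dwelling 11: 6812 + 702 = 7514
dwelling 12: 7514 + 702 = 8216
dwelling 13: 8216 + 702 = 8918
dwelling 14: 8918 + 702 = 9620

494, 1196, 1898, 2600, 3302, 4004, 4706, 5408, 6110, 6812, 7514, 8216, 8918, 9620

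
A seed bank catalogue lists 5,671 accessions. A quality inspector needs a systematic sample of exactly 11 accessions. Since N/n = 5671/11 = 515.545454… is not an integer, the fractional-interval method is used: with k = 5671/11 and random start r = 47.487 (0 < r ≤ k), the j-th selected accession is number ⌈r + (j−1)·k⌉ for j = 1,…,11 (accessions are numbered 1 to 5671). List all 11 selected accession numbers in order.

j=1: r + 0k = 47.487 → ⌈·⌉ = 48
j=2: r + 1k = 563.032454… → ⌈·⌉ = 564
j=3: r + 2k = 1078.577909… → ⌈·⌉ = 1079
j=4: r + 3k = 1594.123363… → ⌈·⌉ = 1595
j=5: r + 4k = 2109.668818… → ⌈·⌉ = 2110
j=6: r + 5k = 2625.214272… → ⌈·⌉ = 2626
j=7: r + 6k = 3140.759727… → ⌈·⌉ = 3141
j=8: r + 7k = 3656.305181… → ⌈·⌉ = 3657
j=9: r + 8k = 4171.850636… → ⌈·⌉ = 4172
j=10: r + 9k = 4687.396090… → ⌈·⌉ = 4688
j=11: r + 10k = 5202.941545… → ⌈·⌉ = 5203

48, 564, 1079, 1595, 2110, 2626, 3141, 3657, 4172, 4688, 5203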